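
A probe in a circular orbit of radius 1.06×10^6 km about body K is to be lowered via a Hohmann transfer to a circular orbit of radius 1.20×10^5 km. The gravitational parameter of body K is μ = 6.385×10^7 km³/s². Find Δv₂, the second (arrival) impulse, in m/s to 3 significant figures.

Semi-major axis of the transfer orbit: a_t = (1.060×10^6 + 1.200×10^5)/2 = 5.900×10^5 km.
On the circular orbit at r = 1.200×10^5 km, v_c = √(μ/r) = 23.067 km/s.
Vis-viva on the transfer ellipse at r = 1.200×10^5 km gives v_t = √[μ(2/r − 1/a_t)] = 30.918 km/s.
Δv₂ = |v_t − v_c| = |30.918 − 23.067| = 7.851 km/s.

Δv₂ = 7850 m/s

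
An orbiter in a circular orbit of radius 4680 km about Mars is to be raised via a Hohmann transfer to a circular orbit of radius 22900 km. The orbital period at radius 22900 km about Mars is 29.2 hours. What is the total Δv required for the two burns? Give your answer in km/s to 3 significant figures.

From Kepler's third law T² = 4π²r³/μ at r = 22900 km, T = 29.2 hours = 29.2 × 3600 s = 1.0512×10^5 s: μ = 4π²r³/T² = 42903.8 km³/s².
The Hohmann ellipse has a_t = (r₁ + r₂)/2 = 13790 km.
At r₁ the circular-orbit speed is v₁ = √(μ/r₁) = 3.028 km/s.
Transfer-orbit speed at r₁ (vis-viva): v_p = √[μ(2/r₁ − 1/a_t)] = 3.902 km/s.
First burn Δv₁ = |v_p − v₁| = 0.8740 km/s.
Circular speed at r₂: v₂ = √(μ/r₂) = 1.3688 km/s.
Transfer-orbit speed at r₂: v_a = √[μ(2/r₂ − 1/a_t)] = 0.79739 km/s.
Second burn Δv₂ = |v₂ − v_a| = 0.5714 km/s.
Total Δv = Δv₁ + Δv₂ = 1.445 km/s.

Δv = 1.45 km/s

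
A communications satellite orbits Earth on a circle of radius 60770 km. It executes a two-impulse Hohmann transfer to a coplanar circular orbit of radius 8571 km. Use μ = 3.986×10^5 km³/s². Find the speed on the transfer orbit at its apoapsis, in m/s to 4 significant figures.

The Hohmann ellipse has a_t = (r₁ + r₂)/2 = 34670.5 km.
The apoapsis of the transfer ellipse is at r = 60770 km.
Applying v² = μ(2/r − 1/a_t): v = 1.273 km/s.

v = 1273 m/s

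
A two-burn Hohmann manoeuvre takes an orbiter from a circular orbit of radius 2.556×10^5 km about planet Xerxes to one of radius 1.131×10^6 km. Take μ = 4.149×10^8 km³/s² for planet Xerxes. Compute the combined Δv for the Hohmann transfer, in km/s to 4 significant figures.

Transfer-ellipse semi-major axis a_t = (r₁ + r₂)/2 = (2.556×10^5 + 1.131×10^6)/2 = 6.933×10^5 km.
At r₁ the circular-orbit speed is v₁ = √(μ/r₁) = 40.29 km/s.
On the transfer ellipse at r₁, v² = μ(2/r − 1/a) gives v_p = √[μ(2/r₁ − 1/a_t)] = 51.46 km/s.
First burn Δv₁ = |v_p − v₁| = 11.17 km/s.
Circular speed at r₂: v₂ = √(μ/r₂) = 19.153 km/s.
Transfer-orbit speed at r₂: v_a = √[μ(2/r₂ − 1/a_t)] = 11.629 km/s.
Second burn Δv₂ = |v₂ − v_a| = 7.524 km/s.
Δv = Δv₁ + Δv₂ = 11.17 + 7.524 = 18.69 km/s.

Δv = 18.69 km/s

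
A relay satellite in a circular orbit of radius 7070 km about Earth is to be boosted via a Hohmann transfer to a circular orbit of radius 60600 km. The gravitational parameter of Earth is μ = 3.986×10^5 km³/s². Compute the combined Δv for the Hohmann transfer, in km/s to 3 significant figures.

The Hohmann ellipse has a_t = (r₁ + r₂)/2 = 33835 km.
At r₁ the circular-orbit speed is v₁ = √(μ/r₁) = 7.5086 km/s.
Transfer-orbit speed at r₁ (vis-viva equation): v_p = √[μ(2/r₁ − 1/a_t)] = 10.049 km/s.
First burn Δv₁ = |v_p − v₁| = 2.540 km/s.
Circular speed at r₂: v₂ = √(μ/r₂) = 2.5647 km/s.
Transfer-orbit speed at r₂: v_a = √[μ(2/r₂ − 1/a_t)] = 1.1724 km/s.
Second burn Δv₂ = |v₂ − v_a| = 1.392 km/s.
Total Δv = Δv₁ + Δv₂ = 3.932 km/s.

Δv = 3.93 km/s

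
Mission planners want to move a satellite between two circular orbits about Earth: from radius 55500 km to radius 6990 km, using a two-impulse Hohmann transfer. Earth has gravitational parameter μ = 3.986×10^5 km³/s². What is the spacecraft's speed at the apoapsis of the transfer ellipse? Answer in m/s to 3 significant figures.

v = 1270 m/s

Semi-major axis of the transfer orbit: a_t = (55500 + 6990)/2 = 31245 km.
The apoapsis of the transfer ellipse is at r = 55500 km.
From the vis-viva equation, v = √[μ(2/r − 1/a_t)] = 1.268 km/s.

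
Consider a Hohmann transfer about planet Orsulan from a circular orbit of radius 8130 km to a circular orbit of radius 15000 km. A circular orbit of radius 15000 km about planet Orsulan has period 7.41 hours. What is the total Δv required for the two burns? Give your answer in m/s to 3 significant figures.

Δv = 1240 m/s

From Kepler's third law T² = 4π²r³/μ at r = 15000 km, T = 7.41 hours = 7.41 × 3600 s = 26676 s: μ = 4π²r³/T² = 1.87237×10^5 km³/s².
Semi-major axis of the transfer orbit: a_t = (8130 + 15000)/2 = 11565 km.
At r₁ the circular-orbit speed is v₁ = √(μ/r₁) = 4.7990 km/s.
Transfer-orbit speed at r₁ (v² = μ(2/r − 1/a)): v_p = √[μ(2/r₁ − 1/a_t)] = 5.4654 km/s.
First burn Δv₁ = |v_p − v₁| = 0.6664 km/s.
At r₂, v₂ = √(μ/r₂) = 3.5331 km/s.
Transfer-orbit speed at r₂: v_a = √[μ(2/r₂ − 1/a_t)] = 2.9623 km/s.
Second burn Δv₂ = |v₂ − v_a| = 0.5708 km/s.
Δv = Δv₁ + Δv₂ = 0.6664 + 0.5708 = 1.237 km/s.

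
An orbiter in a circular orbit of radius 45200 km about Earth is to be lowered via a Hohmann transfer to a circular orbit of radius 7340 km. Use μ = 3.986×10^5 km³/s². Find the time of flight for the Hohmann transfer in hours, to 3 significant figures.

Semi-major axis of the transfer orbit: a_t = (45200 + 7340)/2 = 26270 km.
By Kepler's third law the transfer-orbit period is T = 2π√(a_t³/μ), so t = T/2 = 21190 s.
Converting: 21190 s ÷ 3600 s/hour = 5.89 hours.

t = 5.89 hours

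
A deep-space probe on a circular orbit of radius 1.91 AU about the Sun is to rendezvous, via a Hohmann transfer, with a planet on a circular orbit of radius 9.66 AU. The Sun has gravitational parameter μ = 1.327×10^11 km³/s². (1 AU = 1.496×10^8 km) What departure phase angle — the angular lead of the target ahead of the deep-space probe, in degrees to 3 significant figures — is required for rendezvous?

φ = 96.6°

In km: r₁ = 1.91 × 1.496×10^8 = 2.85736×10^8 km; r₂ = 9.66 × 1.496×10^8 = 1.445136×10^9 km.
The Hohmann ellipse has a_t = (r₁ + r₂)/2 = 8.65436×10^8 km.
Transfer time t = π√(a_t³/μ) = 2.196×10^8 s.
Target angular speed ω₂ = √(μ/r₂³) = 6.631×10^-9 rad/s.
Angle swept by the target during transfer: ω₂·t = 1.456 rad = 83.42°.
Arrival is 180° from departure on the ellipse, so φ = 180° − 83.42° = 96.6°.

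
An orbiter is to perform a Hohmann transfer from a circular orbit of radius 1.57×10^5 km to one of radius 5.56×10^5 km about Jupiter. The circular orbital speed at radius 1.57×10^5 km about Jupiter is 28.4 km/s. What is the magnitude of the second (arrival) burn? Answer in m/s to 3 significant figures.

Δv₂ = 5080 m/s

From the circular-orbit relation v² = μ/r at r = 1.57×10^5 km: μ = v²r = (28.4)² × 1.57×10^5 = 1.26630×10^8 km³/s².
The Hohmann ellipse has a_t = (r₁ + r₂)/2 = 3.565×10^5 km.
Circular speed at r = 5.560×10^5 km: v_c = √(μ/r) = 15.091 km/s.
Vis-viva on the transfer ellipse at r = 5.560×10^5 km gives v_t = √[μ(2/r − 1/a_t)] = 10.015 km/s.
Δv₂ = |v_t − v_c| = |10.015 − 15.091| = 5.076 km/s.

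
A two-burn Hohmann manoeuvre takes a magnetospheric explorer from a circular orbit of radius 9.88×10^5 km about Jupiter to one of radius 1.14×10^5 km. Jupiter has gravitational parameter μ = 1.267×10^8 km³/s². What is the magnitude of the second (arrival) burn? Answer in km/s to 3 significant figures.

Δv₂ = 11.3 km/s

Semi-major axis of the transfer orbit: a_t = (9.880×10^5 + 1.140×10^5)/2 = 5.510×10^5 km.
On the circular orbit at r = 1.140×10^5 km, v_c = √(μ/r) = 33.34 km/s.
Vis-viva on the transfer ellipse at r = 1.140×10^5 km gives v_t = √[μ(2/r − 1/a_t)] = 44.64 km/s.
Δv₂ = |v_t − v_c| = |44.64 − 33.34| = 11.30 km/s.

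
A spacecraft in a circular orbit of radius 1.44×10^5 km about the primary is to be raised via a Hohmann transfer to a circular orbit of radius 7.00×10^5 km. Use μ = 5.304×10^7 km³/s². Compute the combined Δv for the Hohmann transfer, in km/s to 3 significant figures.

Semi-major axis of the transfer orbit: a_t = (1.440×10^5 + 7.000×10^5)/2 = 4.220×10^5 km.
At r₁ the circular-orbit speed is v₁ = √(μ/r₁) = 19.192 km/s.
On the transfer ellipse at r₁, vis-viva gives v_p = √[μ(2/r₁ − 1/a_t)] = 24.718 km/s.
First burn Δv₁ = |v_p − v₁| = 5.526 km/s.
At r₂, v₂ = √(μ/r₂) = 8.705 km/s.
Transfer-orbit speed at r₂: v_a = √[μ(2/r₂ − 1/a_t)] = 5.085 km/s.
Second burn Δv₂ = |v₂ − v_a| = 3.620 km/s.
Total Δv = Δv₁ + Δv₂ = 9.146 km/s.

Δv = 9.15 km/s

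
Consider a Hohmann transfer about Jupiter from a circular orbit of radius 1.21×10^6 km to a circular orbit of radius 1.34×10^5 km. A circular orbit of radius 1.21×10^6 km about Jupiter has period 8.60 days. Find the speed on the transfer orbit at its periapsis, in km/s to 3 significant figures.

v = 41.3 km/s

From Kepler's third law T² = 4π²r³/μ at r = 1.21×10^6 km, T = 8.60 days = 8.60 × 86400 s = 7.4304×10^5 s: μ = 4π²r³/T² = 1.26675×10^8 km³/s².
Transfer-ellipse semi-major axis a_t = (r₁ + r₂)/2 = (1.210×10^6 + 1.340×10^5)/2 = 6.720×10^5 km.
At periapsis, r = 1.340×10^5 km.
From the vis-viva equation, v = √[μ(2/r − 1/a_t)] = 41.26 km/s.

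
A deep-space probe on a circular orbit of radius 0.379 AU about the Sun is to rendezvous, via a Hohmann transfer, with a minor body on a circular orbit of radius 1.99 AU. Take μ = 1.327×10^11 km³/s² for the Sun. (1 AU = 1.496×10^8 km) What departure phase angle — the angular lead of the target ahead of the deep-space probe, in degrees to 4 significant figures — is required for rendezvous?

In km: r₁ = 0.379 × 1.496×10^8 = 5.66984×10^7 km; r₂ = 1.99 × 1.496×10^8 = 2.97704×10^8 km.
Transfer-ellipse semi-major axis a_t = (r₁ + r₂)/2 = (5.66984×10^7 + 2.97704×10^8)/2 = 1.772012×10^8 km.
The half-period of the transfer ellipse is t = π√(a_t³/μ) = 2.0343×10^7 s.
Target angular speed ω₂ = √(μ/r₂³) = 7.0918×10^-8 rad/s.
Angle swept by the target during transfer: ω₂·t = 1.4427 rad = 82.66°.
The deep-space probe traverses 180° on the transfer ellipse, so the target must lead by 180° − 82.66° = 97.34°.

φ = 97.34°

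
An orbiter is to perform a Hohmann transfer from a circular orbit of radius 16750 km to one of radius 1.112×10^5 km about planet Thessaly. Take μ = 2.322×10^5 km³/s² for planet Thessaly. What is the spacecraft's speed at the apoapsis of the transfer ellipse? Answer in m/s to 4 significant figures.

Semi-major axis of the transfer orbit: a_t = (16750 + 1.112×10^5)/2 = 63975 km.
The apoapsis of the transfer ellipse is at r = 1.112×10^5 km.
From the vis-viva equation, v = √[μ(2/r − 1/a_t)] = 0.7394 km/s.

v = 739.4 m/s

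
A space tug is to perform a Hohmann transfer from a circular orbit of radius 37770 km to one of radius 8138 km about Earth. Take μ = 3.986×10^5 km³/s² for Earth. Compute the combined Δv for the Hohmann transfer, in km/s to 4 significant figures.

The Hohmann ellipse has a_t = (r₁ + r₂)/2 = 22954 km.
At r₁ the circular-orbit speed is v₁ = √(μ/r₁) = 3.2486 km/s.
Transfer-orbit speed at r₁ (vis-viva): v_a = √[μ(2/r₁ − 1/a_t)] = 1.9343 km/s.
First burn Δv₁ = |v_a − v₁| = 1.314 km/s.
Circular speed at r₂: v₂ = √(μ/r₂) = 6.9986 km/s.
Transfer-orbit speed at r₂: v_p = √[μ(2/r₂ − 1/a_t)] = 8.9775 km/s.
Second burn Δv₂ = |v₂ − v_p| = 1.979 km/s.
Δv = Δv₁ + Δv₂ = 1.314 + 1.979 = 3.293 km/s.

Δv = 3.293 km/s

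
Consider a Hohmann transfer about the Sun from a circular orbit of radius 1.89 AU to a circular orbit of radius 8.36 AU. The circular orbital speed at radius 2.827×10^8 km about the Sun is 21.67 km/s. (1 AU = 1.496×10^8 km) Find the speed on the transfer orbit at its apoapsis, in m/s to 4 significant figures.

From the circular-orbit relation v² = μ/r at r = 2.827×10^8 km: μ = v²r = (21.67)² × 2.827×10^8 = 1.32753×10^11 km³/s².
In km: r₁ = 1.89 × 1.496×10^8 = 2.82744×10^8 km; r₂ = 8.36 × 1.496×10^8 = 1.250656×10^9 km.
The Hohmann ellipse has a_t = (r₁ + r₂)/2 = 7.667×10^8 km.
At apoapsis, r = 1.250656×10^9 km.
Applying v² = μ(2/r − 1/a_t): v = 6.257 km/s.

v = 6257 m/s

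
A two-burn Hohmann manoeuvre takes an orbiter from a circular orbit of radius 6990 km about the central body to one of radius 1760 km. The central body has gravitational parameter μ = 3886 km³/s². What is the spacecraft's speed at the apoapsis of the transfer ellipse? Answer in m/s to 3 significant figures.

v = 473 m/s

Semi-major axis of the transfer orbit: a_t = (6990 + 1760)/2 = 4375 km.
The apoapsis of the transfer ellipse is at r = 6990 km.
From the vis-viva equation, v = √[μ(2/r − 1/a_t)] = 0.4729 km/s.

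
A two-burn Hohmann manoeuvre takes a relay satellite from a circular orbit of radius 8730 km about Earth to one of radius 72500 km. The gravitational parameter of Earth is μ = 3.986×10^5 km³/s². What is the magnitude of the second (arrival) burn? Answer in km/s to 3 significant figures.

Semi-major axis of the transfer orbit: a_t = (8730 + 72500)/2 = 40615 km.
On the circular orbit at r = 72500 km, v_c = √(μ/r) = 2.345 km/s.
Transfer-orbit speed at the same r (vis-viva, a = a_t): v_t = √[μ(2/r − 1/a_t)] = 1.087 km/s.
Δv₂ = |v_t − v_c| = |1.087 − 2.345| = 1.258 km/s.

Δv₂ = 1.26 km/s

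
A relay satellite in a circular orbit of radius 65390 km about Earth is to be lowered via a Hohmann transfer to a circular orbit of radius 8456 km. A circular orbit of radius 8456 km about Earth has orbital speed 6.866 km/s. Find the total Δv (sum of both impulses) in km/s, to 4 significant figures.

Δv = 3.559 km/s

From the circular-orbit relation v² = μ/r at r = 8456 km: μ = v²r = (6.866)² × 8456 = 3.98632×10^5 km³/s².
The Hohmann ellipse has a_t = (r₁ + r₂)/2 = 36923 km.
Circular speed at r₁: v₁ = √(μ/r₁) = √(3.98632×10^5/65390) = 2.4691 km/s.
On the transfer ellipse at r₁, vis-viva equation gives v_a = √[μ(2/r₁ − 1/a_t)] = 1.1816 km/s.
First burn Δv₁ = |v_a − v₁| = 1.2875 km/s.
At r₂, v₂ = √(μ/r₂) = 6.8660 km/s.
Transfer-orbit speed at r₂: v_p = √[μ(2/r₂ − 1/a_t)] = 9.1372 km/s.
Second burn Δv₂ = |v₂ − v_p| = 2.2712 km/s.
Δv = Δv₁ + Δv₂ = 1.2875 + 2.2712 = 3.559 km/s.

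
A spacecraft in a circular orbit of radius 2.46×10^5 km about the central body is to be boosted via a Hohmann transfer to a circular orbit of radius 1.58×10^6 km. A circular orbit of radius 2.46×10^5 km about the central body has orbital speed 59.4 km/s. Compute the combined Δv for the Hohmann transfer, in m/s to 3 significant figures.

Δv = 30000 m/s

From the circular-orbit relation v² = μ/r at r = 2.46×10^5 km: μ = v²r = (59.4)² × 2.46×10^5 = 8.67977×10^8 km³/s².
Transfer-ellipse semi-major axis a_t = (r₁ + r₂)/2 = (2.460×10^5 + 1.580×10^6)/2 = 9.130×10^5 km.
Circular speed at r₁: v₁ = √(μ/r₁) = √(8.67977×10^8/2.460×10^5) = 59.40 km/s.
Transfer-orbit speed at r₁ (vis-viva equation): v_p = √[μ(2/r₁ − 1/a_t)] = 78.14 km/s.
First burn Δv₁ = |v_p − v₁| = 18.74 km/s.
Circular speed at r₂: v₂ = √(μ/r₂) = 23.44 km/s.
Transfer-orbit speed at r₂: v_a = √[μ(2/r₂ − 1/a_t)] = 12.17 km/s.
Second burn Δv₂ = |v₂ − v_a| = 11.27 km/s.
Δv = Δv₁ + Δv₂ = 18.74 + 11.27 = 30.01 km/s.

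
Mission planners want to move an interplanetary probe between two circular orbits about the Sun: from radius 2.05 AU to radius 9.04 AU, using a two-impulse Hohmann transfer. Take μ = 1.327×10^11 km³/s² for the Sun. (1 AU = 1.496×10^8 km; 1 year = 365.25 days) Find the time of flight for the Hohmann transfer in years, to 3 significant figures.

In km: r₁ = 2.05 × 1.496×10^8 = 3.0668×10^8 km; r₂ = 9.04 × 1.496×10^8 = 1.352384×10^9 km.
Semi-major axis of the transfer orbit: a_t = (3.0668×10^8 + 1.352384×10^9)/2 = 8.29532×10^8 km.
Transfer time t = π√(a_t³/μ) = π√((8.29532×10^8)³ / 1.327×10^11) = 2.060×10^8 s.
Converting: 2.060×10^8 s ÷ 3.15576×10^7 s/year (365.25 × 86400) = 6.53 years.

t = 6.53 years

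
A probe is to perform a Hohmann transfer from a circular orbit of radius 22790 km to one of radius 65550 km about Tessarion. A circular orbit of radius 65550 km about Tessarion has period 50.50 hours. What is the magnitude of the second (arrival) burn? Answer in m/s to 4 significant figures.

From Kepler's third law T² = 4π²r³/μ at r = 65550 km, T = 50.50 hours = 50.50 × 3600 s = 1.818×10^5 s: μ = 4π²r³/T² = 3.36426×10^5 km³/s².
Transfer-ellipse semi-major axis a_t = (r₁ + r₂)/2 = (22790 + 65550)/2 = 44170 km.
On the circular orbit at r = 65550 km, v_c = √(μ/r) = 2.2655 km/s.
Transfer-orbit speed at the same r (vis-viva, a = a_t): v_t = √[μ(2/r − 1/a_t)] = 1.6273 km/s.
Δv₂ = |v_t − v_c| = |1.6273 − 2.2655| = 0.6382 km/s.

Δv₂ = 638.2 m/s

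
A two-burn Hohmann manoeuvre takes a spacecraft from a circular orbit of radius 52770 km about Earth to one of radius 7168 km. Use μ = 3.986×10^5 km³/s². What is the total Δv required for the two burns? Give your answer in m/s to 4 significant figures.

Semi-major axis of the transfer orbit: a_t = (52770 + 7168)/2 = 29969 km.
At r₁ the circular-orbit speed is v₁ = √(μ/r₁) = 2.748 km/s.
On the transfer ellipse at r₁, v² = μ(2/r − 1/a) gives v_a = √[μ(2/r₁ − 1/a_t)] = 1.344 km/s.
First burn Δv₁ = |v_a − v₁| = 1.404 km/s.
Circular speed at r₂: v₂ = √(μ/r₂) = 7.457 km/s.
Transfer-orbit speed at r₂: v_p = √[μ(2/r₂ − 1/a_t)] = 9.895 km/s.
Second burn Δv₂ = |v₂ − v_p| = 2.438 km/s.
Total Δv = Δv₁ + Δv₂ = 3.842 km/s.

Δv = 3842 m/s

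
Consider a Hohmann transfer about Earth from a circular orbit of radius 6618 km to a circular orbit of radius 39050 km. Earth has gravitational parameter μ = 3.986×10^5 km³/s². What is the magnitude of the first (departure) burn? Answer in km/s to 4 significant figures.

The Hohmann ellipse has a_t = (r₁ + r₂)/2 = 22834 km.
Circular speed at r = 6618 km: v_c = √(μ/r) = 7.7608 km/s.
Vis-viva on the transfer ellipse at r = 6618 km gives v_t = √[μ(2/r − 1/a_t)] = 10.149 km/s.
Δv₁ = |v_t − v_c| = |10.149 − 7.7608| = 2.388 km/s.

Δv₁ = 2.388 km/s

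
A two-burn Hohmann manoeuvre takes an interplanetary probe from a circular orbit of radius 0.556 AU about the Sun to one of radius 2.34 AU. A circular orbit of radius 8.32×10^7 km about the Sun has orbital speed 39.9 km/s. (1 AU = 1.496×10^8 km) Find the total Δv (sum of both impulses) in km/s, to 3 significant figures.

From the circular-orbit relation v² = μ/r at r = 8.32×10^7 km: μ = v²r = (39.9)² × 8.32×10^7 = 1.32455×10^11 km³/s².
In km: r₁ = 0.556 × 1.496×10^8 = 8.31776×10^7 km; r₂ = 2.34 × 1.496×10^8 = 3.50064×10^8 km.
Semi-major axis of the transfer orbit: a_t = (8.31776×10^7 + 3.50064×10^8)/2 = 2.166208×10^8 km.
Circular speed at r₁: v₁ = √(μ/r₁) = √(1.32455×10^11/8.31776×10^7) = 39.91 km/s.
Transfer-orbit speed at r₁ (vis-viva): v_p = √[μ(2/r₁ − 1/a_t)] = 50.73 km/s.
First burn Δv₁ = |v_p − v₁| = 10.82 km/s.
At r₂, v₂ = √(μ/r₂) = 19.452 km/s.
Transfer-orbit speed at r₂: v_a = √[μ(2/r₂ − 1/a_t)] = 12.054 km/s.
Second burn Δv₂ = |v₂ − v_a| = 7.398 km/s.
Δv = Δv₁ + Δv₂ = 10.82 + 7.398 = 18.22 km/s.

Δv = 18.2 km/s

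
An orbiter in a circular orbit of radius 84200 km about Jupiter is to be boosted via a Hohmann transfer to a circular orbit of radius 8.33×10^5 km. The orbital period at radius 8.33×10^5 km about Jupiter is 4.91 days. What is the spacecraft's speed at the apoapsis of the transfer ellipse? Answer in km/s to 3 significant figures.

v = 5.29 km/s

From Kepler's third law T² = 4π²r³/μ at r = 8.33×10^5 km, T = 4.91 days = 4.91 × 86400 s = 4.24224×10^5 s: μ = 4π²r³/T² = 1.26796×10^8 km³/s².
Transfer-ellipse semi-major axis a_t = (r₁ + r₂)/2 = (84200 + 8.330×10^5)/2 = 4.586×10^5 km.
The apoapsis of the transfer ellipse is at r = 8.330×10^5 km.
Vis-viva: v = √[μ(2/r − 1/a_t)] = √[1.26796×10^8 × (2/8.330×10^5 − 1/4.586×10^5)] = 5.287 km/s.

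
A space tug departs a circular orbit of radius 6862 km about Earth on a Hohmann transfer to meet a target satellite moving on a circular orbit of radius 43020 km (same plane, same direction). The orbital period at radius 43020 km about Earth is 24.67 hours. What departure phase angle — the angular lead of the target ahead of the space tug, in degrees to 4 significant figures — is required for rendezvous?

φ = 100.5°

From Kepler's third law T² = 4π²r³/μ at r = 43020 km, T = 24.67 hours = 24.67 × 3600 s = 88812 s: μ = 4π²r³/T² = 3.98499×10^5 km³/s².
Semi-major axis of the transfer orbit: a_t = (6862 + 43020)/2 = 24941 km.
The half-period of the transfer ellipse is t = π√(a_t³/μ) = 19602 s.
Target angular speed ω₂ = √(μ/r₂³) = 7.0747×10^-5 rad/s.
Angle swept by the target during transfer: ω₂·t = 1.3868 rad = 79.46°.
The space tug traverses 180° on the transfer ellipse, so the target must lead by 180° − 79.46° = 100.5°.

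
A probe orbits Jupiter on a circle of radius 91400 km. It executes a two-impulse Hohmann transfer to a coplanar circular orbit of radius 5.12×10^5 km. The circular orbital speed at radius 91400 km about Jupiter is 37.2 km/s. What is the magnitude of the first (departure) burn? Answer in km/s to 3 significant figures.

From the circular-orbit relation v² = μ/r at r = 91400 km: μ = v²r = (37.2)² × 91400 = 1.26483×10^8 km³/s².
Semi-major axis of the transfer orbit: a_t = (91400 + 5.120×10^5)/2 = 3.017×10^5 km.
Circular speed at r = 91400 km: v_c = √(μ/r) = 37.20 km/s.
Transfer-orbit speed at the same r (vis-viva, a = a_t): v_t = √[μ(2/r − 1/a_t)] = 48.46 km/s.
Δv₁ = |v_t − v_c| = |48.46 − 37.20| = 11.26 km/s.

Δv₁ = 11.3 km/s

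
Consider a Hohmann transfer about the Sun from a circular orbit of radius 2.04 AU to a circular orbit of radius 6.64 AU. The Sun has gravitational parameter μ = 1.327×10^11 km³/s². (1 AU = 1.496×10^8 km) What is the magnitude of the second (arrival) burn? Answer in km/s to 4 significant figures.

Δv₂ = 3.634 km/s

In km: r₁ = 2.04 × 1.496×10^8 = 3.05184×10^8 km; r₂ = 6.64 × 1.496×10^8 = 9.93344×10^8 km.
The Hohmann ellipse has a_t = (r₁ + r₂)/2 = 6.49264×10^8 km.
Circular speed at r = 9.93344×10^8 km: v_c = √(μ/r) = 11.558 km/s.
Vis-viva on the transfer ellipse at r = 9.93344×10^8 km gives v_t = √[μ(2/r − 1/a_t)] = 7.9242 km/s.
Δv₂ = |v_t − v_c| = |7.9242 − 11.558| = 3.634 km/s.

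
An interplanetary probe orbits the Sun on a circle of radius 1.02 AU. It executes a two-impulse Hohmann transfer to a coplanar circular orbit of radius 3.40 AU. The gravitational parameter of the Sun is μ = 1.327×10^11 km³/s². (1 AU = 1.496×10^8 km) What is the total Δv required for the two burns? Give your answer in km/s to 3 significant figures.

Δv = 12.3 km/s

In km: r₁ = 1.02 × 1.496×10^8 = 1.52592×10^8 km; r₂ = 3.40 × 1.496×10^8 = 5.0864×10^8 km.
Transfer-ellipse semi-major axis a_t = (r₁ + r₂)/2 = (1.52592×10^8 + 5.0864×10^8)/2 = 3.30616×10^8 km.
Circular speed at r₁: v₁ = √(μ/r₁) = √(1.327×10^11/1.52592×10^8) = 29.4896 km/s.
On the transfer ellipse at r₁, v² = μ(2/r − 1/a) gives v_p = √[μ(2/r₁ − 1/a_t)] = 36.5774 km/s.
First burn Δv₁ = |v_p − v₁| = 7.088 km/s.
At r₂, v₂ = √(μ/r₂) = 16.152 km/s.
Transfer-orbit speed at r₂: v_a = √[μ(2/r₂ − 1/a_t)] = 10.973 km/s.
Second burn Δv₂ = |v₂ − v_a| = 5.179 km/s.
Total Δv = Δv₁ + Δv₂ = 12.27 km/s.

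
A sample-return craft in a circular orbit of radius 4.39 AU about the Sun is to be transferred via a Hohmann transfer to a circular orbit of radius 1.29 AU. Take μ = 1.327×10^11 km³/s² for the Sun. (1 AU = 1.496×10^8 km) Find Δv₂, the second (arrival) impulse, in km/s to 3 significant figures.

Δv₂ = 6.38 km/s

In km: r₁ = 4.39 × 1.496×10^8 = 6.56744×10^8 km; r₂ = 1.29 × 1.496×10^8 = 1.92984×10^8 km.
The Hohmann ellipse has a_t = (r₁ + r₂)/2 = 4.24864×10^8 km.
On the circular orbit at r = 1.92984×10^8 km, v_c = √(μ/r) = 26.22 km/s.
Vis-viva on the transfer ellipse at r = 1.92984×10^8 km gives v_t = √[μ(2/r − 1/a_t)] = 32.60 km/s.
Δv₂ = |v_t − v_c| = |32.60 − 26.22| = 6.380 km/s.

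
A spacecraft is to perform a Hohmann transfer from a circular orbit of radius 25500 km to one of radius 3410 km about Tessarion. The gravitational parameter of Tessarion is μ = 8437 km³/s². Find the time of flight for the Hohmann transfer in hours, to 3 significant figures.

t = 16.5 hours

Semi-major axis of the transfer orbit: a_t = (25500 + 3410)/2 = 14455 km.
Half the transfer-orbit period gives t = π√(a_t³/μ) = 59440 s.
Converting: 59440 s ÷ 3600 s/hour = 16.5 hours.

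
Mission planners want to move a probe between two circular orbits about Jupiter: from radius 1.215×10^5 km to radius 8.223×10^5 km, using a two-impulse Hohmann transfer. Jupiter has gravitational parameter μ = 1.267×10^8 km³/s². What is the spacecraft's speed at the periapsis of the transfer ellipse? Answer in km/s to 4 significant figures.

v = 42.63 km/s

Semi-major axis of the transfer orbit: a_t = (1.215×10^5 + 8.223×10^5)/2 = 4.719×10^5 km.
The periapsis of the transfer ellipse is at r = 1.215×10^5 km.
From the vis-viva equation, v = √[μ(2/r − 1/a_t)] = 42.63 km/s.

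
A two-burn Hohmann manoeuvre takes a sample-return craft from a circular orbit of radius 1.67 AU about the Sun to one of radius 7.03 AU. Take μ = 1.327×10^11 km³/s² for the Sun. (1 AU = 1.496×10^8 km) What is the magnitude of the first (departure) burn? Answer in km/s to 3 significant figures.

In km: r₁ = 1.67 × 1.496×10^8 = 2.49832×10^8 km; r₂ = 7.03 × 1.496×10^8 = 1.051688×10^9 km.
Semi-major axis of the transfer orbit: a_t = (2.49832×10^8 + 1.051688×10^9)/2 = 6.5076×10^8 km.
Circular speed at r = 2.49832×10^8 km: v_c = √(μ/r) = 23.0468 km/s.
Vis-viva on the transfer ellipse at r = 2.49832×10^8 km gives v_t = √[μ(2/r − 1/a_t)] = 29.2984 km/s.
Δv₁ = |v_t − v_c| = |29.2984 − 23.0468| = 6.252 km/s.

Δv₁ = 6.25 km/s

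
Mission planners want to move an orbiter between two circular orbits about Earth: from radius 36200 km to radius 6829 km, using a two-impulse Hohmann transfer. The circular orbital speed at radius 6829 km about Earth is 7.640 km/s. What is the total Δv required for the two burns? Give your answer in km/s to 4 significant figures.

From the circular-orbit relation v² = μ/r at r = 6829 km: μ = v²r = (7.640)² × 6829 = 3.98606×10^5 km³/s².
The Hohmann ellipse has a_t = (r₁ + r₂)/2 = 21514.5 km.
Circular speed at r₁: v₁ = √(μ/r₁) = √(3.98606×10^5/36200) = 3.3183 km/s.
Transfer-orbit speed at r₁ (vis-viva equation): v_a = √[μ(2/r₁ − 1/a_t)] = 1.8695 km/s.
First burn Δv₁ = |v_a − v₁| = 1.449 km/s.
At r₂, v₂ = √(μ/r₂) = 7.640 km/s.
Transfer-orbit speed at r₂: v_p = √[μ(2/r₂ − 1/a_t)] = 9.910 km/s.
Second burn Δv₂ = |v₂ − v_p| = 2.270 km/s.
Δv = Δv₁ + Δv₂ = 1.449 + 2.270 = 3.719 km/s.

Δv = 3.719 km/s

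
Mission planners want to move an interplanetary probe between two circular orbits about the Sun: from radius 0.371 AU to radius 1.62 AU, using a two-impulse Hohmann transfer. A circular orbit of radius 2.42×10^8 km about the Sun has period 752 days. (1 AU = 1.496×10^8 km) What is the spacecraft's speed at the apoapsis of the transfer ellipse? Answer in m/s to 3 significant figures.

From Kepler's third law T² = 4π²r³/μ at r = 2.42×10^8 km, T = 752 days = 752 × 86400 s = 6.49728×10^7 s: μ = 4π²r³/T² = 1.32539×10^11 km³/s².
In km: r₁ = 0.371 × 1.496×10^8 = 5.55016×10^7 km; r₂ = 1.62 × 1.496×10^8 = 2.42352×10^8 km.
Transfer-ellipse semi-major axis a_t = (r₁ + r₂)/2 = (5.55016×10^7 + 2.42352×10^8)/2 = 1.489268×10^8 km.
The apoapsis of the transfer ellipse is at r = 2.42352×10^8 km.
Applying v² = μ(2/r − 1/a_t): v = 14.28 km/s.

v = 14300 m/s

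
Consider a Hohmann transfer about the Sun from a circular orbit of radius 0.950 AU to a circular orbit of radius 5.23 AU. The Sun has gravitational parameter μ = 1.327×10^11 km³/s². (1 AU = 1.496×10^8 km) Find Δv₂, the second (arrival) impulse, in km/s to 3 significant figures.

Δv₂ = 5.80 km/s

In km: r₁ = 0.950 × 1.496×10^8 = 1.4212×10^8 km; r₂ = 5.23 × 1.496×10^8 = 7.82408×10^8 km.
Semi-major axis of the transfer orbit: a_t = (1.4212×10^8 + 7.82408×10^8)/2 = 4.62264×10^8 km.
On the circular orbit at r = 7.82408×10^8 km, v_c = √(μ/r) = 13.023 km/s.
Vis-viva on the transfer ellipse at r = 7.82408×10^8 km gives v_t = √[μ(2/r − 1/a_t)] = 7.2211 km/s.
Δv₂ = |v_t − v_c| = |7.2211 − 13.023| = 5.802 km/s.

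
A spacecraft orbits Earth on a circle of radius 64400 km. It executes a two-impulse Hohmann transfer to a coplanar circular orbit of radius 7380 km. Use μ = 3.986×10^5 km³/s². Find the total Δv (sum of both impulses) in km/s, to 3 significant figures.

The Hohmann ellipse has a_t = (r₁ + r₂)/2 = 35890 km.
At r₁ the circular-orbit speed is v₁ = √(μ/r₁) = 2.488 km/s.
On the transfer ellipse at r₁, vis-viva equation gives v_a = √[μ(2/r₁ − 1/a_t)] = 1.128 km/s.
First burn Δv₁ = |v_a − v₁| = 1.360 km/s.
Circular speed at r₂: v₂ = √(μ/r₂) = 7.3492 km/s.
Transfer-orbit speed at r₂: v_p = √[μ(2/r₂ − 1/a_t)] = 9.8446 km/s.
Second burn Δv₂ = |v₂ − v_p| = 2.495 km/s.
Δv = Δv₁ + Δv₂ = 1.360 + 2.495 = 3.855 km/s.

Δv = 3.86 km/s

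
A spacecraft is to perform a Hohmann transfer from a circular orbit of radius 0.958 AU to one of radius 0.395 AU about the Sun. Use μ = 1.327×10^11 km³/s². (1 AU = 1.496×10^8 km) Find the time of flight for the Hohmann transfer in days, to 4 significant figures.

t = 101.6 days

In km: r₁ = 0.958 × 1.496×10^8 = 1.433168×10^8 km; r₂ = 0.395 × 1.496×10^8 = 5.9092×10^7 km.
The Hohmann ellipse has a_t = (r₁ + r₂)/2 = 1.012044×10^8 km.
Transfer time t = π√(a_t³/μ) = π√((1.012044×10^8)³ / 1.327×10^11) = 8.780×10^6 s.
Converting: 8.780×10^6 s ÷ 86400 s/day = 101.6 days.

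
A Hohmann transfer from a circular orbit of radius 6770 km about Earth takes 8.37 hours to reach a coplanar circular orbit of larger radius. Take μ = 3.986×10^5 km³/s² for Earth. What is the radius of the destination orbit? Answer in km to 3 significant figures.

r₂ = 59700 km

Transfer time t = 8.37 hours = 30132 s, and t = π√(a_t³/μ).
So a_t = (μ t²/π²)^(1/3) = (3.986×10^5 × (30132)² / π²)^(1/3) = 33222 km.
Since a_t = (r₁ + r₂)/2, r₂ = 2a_t − r₁ = 2×33222 − 6770 = 59674 km.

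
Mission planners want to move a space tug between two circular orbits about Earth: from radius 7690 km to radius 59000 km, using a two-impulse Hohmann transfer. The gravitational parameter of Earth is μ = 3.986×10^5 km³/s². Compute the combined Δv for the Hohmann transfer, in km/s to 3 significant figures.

Δv = 3.73 km/s

Transfer-ellipse semi-major axis a_t = (r₁ + r₂)/2 = (7690 + 59000)/2 = 33345 km.
Circular speed at r₁: v₁ = √(μ/r₁) = √(3.986×10^5/7690) = 7.200 km/s.
Transfer-orbit speed at r₁ (v² = μ(2/r − 1/a)): v_p = √[μ(2/r₁ − 1/a_t)] = 9.577 km/s.
First burn Δv₁ = |v_p − v₁| = 2.377 km/s.
Circular speed at r₂: v₂ = √(μ/r₂) = 2.599 km/s.
Transfer-orbit speed at r₂: v_a = √[μ(2/r₂ − 1/a_t)] = 1.248 km/s.
Second burn Δv₂ = |v₂ − v_a| = 1.351 km/s.
Total Δv = Δv₁ + Δv₂ = 3.728 km/s.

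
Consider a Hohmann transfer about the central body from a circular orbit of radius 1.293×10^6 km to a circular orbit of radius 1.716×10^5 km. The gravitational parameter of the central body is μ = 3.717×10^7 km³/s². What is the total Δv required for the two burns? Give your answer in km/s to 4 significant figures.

The Hohmann ellipse has a_t = (r₁ + r₂)/2 = 7.323×10^5 km.
At r₁ the circular-orbit speed is v₁ = √(μ/r₁) = 5.3616 km/s.
Transfer-orbit speed at r₁ (vis-viva equation): v_a = √[μ(2/r₁ − 1/a_t)] = 2.5954 km/s.
First burn Δv₁ = |v_a − v₁| = 2.766 km/s.
At r₂, v₂ = √(μ/r₂) = 14.718 km/s.
Transfer-orbit speed at r₂: v_p = √[μ(2/r₂ − 1/a_t)] = 19.557 km/s.
Second burn Δv₂ = |v₂ − v_p| = 4.839 km/s.
Total Δv = Δv₁ + Δv₂ = 7.605 km/s.

Δv = 7.605 km/s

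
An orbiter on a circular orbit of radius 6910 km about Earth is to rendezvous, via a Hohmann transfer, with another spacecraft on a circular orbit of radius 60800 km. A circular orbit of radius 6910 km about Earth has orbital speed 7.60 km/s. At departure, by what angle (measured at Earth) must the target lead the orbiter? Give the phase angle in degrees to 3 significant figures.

From the circular-orbit relation v² = μ/r at r = 6910 km: μ = v²r = (7.60)² × 6910 = 3.99122×10^5 km³/s².
Transfer-ellipse semi-major axis a_t = (r₁ + r₂)/2 = (6910 + 60800)/2 = 33855 km.
Transfer time t = π√(a_t³/μ) = 30976.4 s.
The target's mean motion on its circular orbit is ω₂ = √(μ/r₂³) = 4.21403×10^-5 rad/s.
Angle swept by the target during transfer: ω₂·t = 1.3054 rad = 74.79°.
Arrival is 180° from departure on the ellipse, so φ = 180° − 74.79° = 105°.

φ = 105°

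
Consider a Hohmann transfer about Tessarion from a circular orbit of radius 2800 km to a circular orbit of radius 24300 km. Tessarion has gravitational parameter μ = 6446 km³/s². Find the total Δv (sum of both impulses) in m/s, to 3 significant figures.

Δv = 796 m/s

Semi-major axis of the transfer orbit: a_t = (2800 + 24300)/2 = 13550 km.
At r₁ the circular-orbit speed is v₁ = √(μ/r₁) = 1.5173 km/s.
On the transfer ellipse at r₁, vis-viva gives v_p = √[μ(2/r₁ − 1/a_t)] = 2.0319 km/s.
First burn Δv₁ = |v_p − v₁| = 0.5146 km/s.
Circular speed at r₂: v₂ = √(μ/r₂) = 0.5150 km/s.
Transfer-orbit speed at r₂: v_a = √[μ(2/r₂ − 1/a_t)] = 0.2341 km/s.
Second burn Δv₂ = |v₂ − v_a| = 0.2809 km/s.
Δv = Δv₁ + Δv₂ = 0.5146 + 0.2809 = 0.7955 km/s.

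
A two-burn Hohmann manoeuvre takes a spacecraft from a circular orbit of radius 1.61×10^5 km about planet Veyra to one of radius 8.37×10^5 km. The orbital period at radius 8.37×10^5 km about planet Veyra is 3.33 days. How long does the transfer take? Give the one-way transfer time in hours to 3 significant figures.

t = 18.4 hours

From Kepler's third law T² = 4π²r³/μ at r = 8.37×10^5 km, T = 3.33 days = 3.33 × 86400 s = 2.87712×10^5 s: μ = 4π²r³/T² = 2.79653×10^8 km³/s².
Transfer-ellipse semi-major axis a_t = (r₁ + r₂)/2 = (1.610×10^5 + 8.370×10^5)/2 = 4.990×10^5 km.
Half the transfer-orbit period gives t = π√(a_t³/μ) = 66220 s.
Converting: 66220 s ÷ 3600 s/hour = 18.4 hours.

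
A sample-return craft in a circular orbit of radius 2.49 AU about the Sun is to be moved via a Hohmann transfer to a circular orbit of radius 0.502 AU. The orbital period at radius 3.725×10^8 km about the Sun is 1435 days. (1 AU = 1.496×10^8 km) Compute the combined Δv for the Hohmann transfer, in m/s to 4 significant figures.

Δv = 20140 m/s

From Kepler's third law T² = 4π²r³/μ at r = 3.725×10^8 km, T = 1435 days = 1435 × 86400 s = 1.23984×10^8 s: μ = 4π²r³/T² = 1.32742×10^11 km³/s².
In km: r₁ = 2.49 × 1.496×10^8 = 3.72504×10^8 km; r₂ = 0.502 × 1.496×10^8 = 7.50992×10^7 km.
Semi-major axis of the transfer orbit: a_t = (3.72504×10^8 + 7.50992×10^7)/2 = 2.238016×10^8 km.
Circular speed at r₁: v₁ = √(μ/r₁) = √(1.32742×10^11/3.72504×10^8) = 18.877 km/s.
Transfer-orbit speed at r₁ (vis-viva equation): v_a = √[μ(2/r₁ − 1/a_t)] = 10.935 km/s.
First burn Δv₁ = |v_a − v₁| = 7.942 km/s.
Circular speed at r₂: v₂ = √(μ/r₂) = 42.04 km/s.
Transfer-orbit speed at r₂: v_p = √[μ(2/r₂ − 1/a_t)] = 54.24 km/s.
Second burn Δv₂ = |v₂ − v_p| = 12.20 km/s.
Δv = Δv₁ + Δv₂ = 7.942 + 12.20 = 20.14 km/s.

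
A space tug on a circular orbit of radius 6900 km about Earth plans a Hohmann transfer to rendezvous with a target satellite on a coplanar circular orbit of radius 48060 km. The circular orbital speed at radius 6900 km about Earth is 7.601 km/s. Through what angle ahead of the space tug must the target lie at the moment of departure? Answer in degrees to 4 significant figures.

φ = 102.2°

From the circular-orbit relation v² = μ/r at r = 6900 km: μ = v²r = (7.601)² × 6900 = 3.98649×10^5 km³/s².
The Hohmann ellipse has a_t = (r₁ + r₂)/2 = 27480 km.
Transfer time t = π√(a_t³/μ) = 22666 s.
The target's mean motion on its circular orbit is ω₂ = √(μ/r₂³) = 5.9927×10^-5 rad/s.
Angle swept by the target during transfer: ω₂·t = 1.35831 rad = 77.83°.
The space tug traverses 180° on the transfer ellipse, so the target must lead by 180° − 77.83° = 102.2°.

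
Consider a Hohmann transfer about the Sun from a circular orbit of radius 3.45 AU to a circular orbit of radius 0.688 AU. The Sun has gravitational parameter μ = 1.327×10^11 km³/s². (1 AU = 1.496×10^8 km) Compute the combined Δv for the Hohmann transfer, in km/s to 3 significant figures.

Δv = 17.2 km/s

In km: r₁ = 3.45 × 1.496×10^8 = 5.1612×10^8 km; r₂ = 0.688 × 1.496×10^8 = 1.029248×10^8 km.
Semi-major axis of the transfer orbit: a_t = (5.1612×10^8 + 1.029248×10^8)/2 = 3.095224×10^8 km.
At r₁ the circular-orbit speed is v₁ = √(μ/r₁) = 16.0347 km/s.
On the transfer ellipse at r₁, v² = μ(2/r − 1/a) gives v_a = √[μ(2/r₁ − 1/a_t)] = 9.24643 km/s.
First burn Δv₁ = |v_a − v₁| = 6.788 km/s.
At r₂, v₂ = √(μ/r₂) = 35.91 km/s.
Transfer-orbit speed at r₂: v_p = √[μ(2/r₂ − 1/a_t)] = 46.37 km/s.
Second burn Δv₂ = |v₂ − v_p| = 10.46 km/s.
Total Δv = Δv₁ + Δv₂ = 17.25 km/s.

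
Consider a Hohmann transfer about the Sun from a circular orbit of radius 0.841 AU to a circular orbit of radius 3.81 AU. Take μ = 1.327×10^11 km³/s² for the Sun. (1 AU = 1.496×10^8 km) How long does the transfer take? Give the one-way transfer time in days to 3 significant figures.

In km: r₁ = 0.841 × 1.496×10^8 = 1.258136×10^8 km; r₂ = 3.81 × 1.496×10^8 = 5.69976×10^8 km.
Semi-major axis of the transfer orbit: a_t = (1.258136×10^8 + 5.69976×10^8)/2 = 3.478948×10^8 km.
By Kepler's third law the transfer-orbit period is T = 2π√(a_t³/μ), so t = T/2 = 5.596×10^7 s.
Converting: 5.596×10^7 s ÷ 86400 s/day = 648 days.

t = 648 days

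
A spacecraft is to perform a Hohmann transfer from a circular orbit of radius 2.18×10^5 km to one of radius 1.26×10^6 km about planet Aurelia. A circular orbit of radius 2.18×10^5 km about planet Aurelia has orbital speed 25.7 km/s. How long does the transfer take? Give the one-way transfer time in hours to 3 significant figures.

From the circular-orbit relation v² = μ/r at r = 2.18×10^5 km: μ = v²r = (25.7)² × 2.18×10^5 = 1.43987×10^8 km³/s².
Semi-major axis of the transfer orbit: a_t = (2.180×10^5 + 1.260×10^6)/2 = 7.390×10^5 km.
By Kepler's third law the transfer-orbit period is T = 2π√(a_t³/μ), so t = T/2 = 1.663×10^5 s.
Converting: 1.663×10^5 s ÷ 3600 s/hour = 46.2 hours.

t = 46.2 hours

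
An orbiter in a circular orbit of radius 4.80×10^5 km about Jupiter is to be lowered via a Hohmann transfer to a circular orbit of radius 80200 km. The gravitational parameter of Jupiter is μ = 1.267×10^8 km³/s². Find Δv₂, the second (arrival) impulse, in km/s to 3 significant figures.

Δv₂ = 12.3 km/s

Semi-major axis of the transfer orbit: a_t = (4.800×10^5 + 80200)/2 = 2.801×10^5 km.
Circular speed at r = 80200 km: v_c = √(μ/r) = 39.75 km/s.
Transfer-orbit speed at the same r (vis-viva, a = a_t): v_t = √[μ(2/r − 1/a_t)] = 52.03 km/s.
Δv₂ = |v_t − v_c| = |52.03 − 39.75| = 12.28 km/s.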